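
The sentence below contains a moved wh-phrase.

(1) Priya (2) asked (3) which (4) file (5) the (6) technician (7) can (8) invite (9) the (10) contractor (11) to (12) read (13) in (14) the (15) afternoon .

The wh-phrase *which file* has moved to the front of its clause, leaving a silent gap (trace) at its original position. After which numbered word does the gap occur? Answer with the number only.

12

Underlying clause: The technician can invite the contractor to read which file in the afternoon.
The filler 'which file' is interpreted as the direct object of 'read'. It moves to the left edge, and the trace sits right after 'read':
Priya asked which file the technician can invite the contractor to read ___ in the afternoon.
'read' is word 12.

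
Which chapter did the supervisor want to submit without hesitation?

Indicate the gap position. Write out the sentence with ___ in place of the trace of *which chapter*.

Which chapter did the supervisor want to submit ___ without hesitation?

Underlying clause: The supervisor did want to submit which chapter without hesitation.
'which chapter' is the direct object of 'submit'. The gap is right after 'submit'.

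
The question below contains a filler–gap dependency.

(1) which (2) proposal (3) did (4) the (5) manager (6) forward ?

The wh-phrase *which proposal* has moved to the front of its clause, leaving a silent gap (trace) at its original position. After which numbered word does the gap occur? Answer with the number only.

6

Underlying clause: The manager did forward which proposal.
The filler 'which proposal' is interpreted as the direct object of 'forward'. Wh-movement fronts it, leaving a gap right after 'forward':
Which proposal did the manager forward ___?
'forward' is word 6.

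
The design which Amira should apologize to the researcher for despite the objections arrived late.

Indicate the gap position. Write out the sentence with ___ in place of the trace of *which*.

The design which Amira should apologize to the researcher for ___ despite the objections arrived late.

The filler 'which' is interpreted as the object of the preposition 'for'. The gap is right after 'for'.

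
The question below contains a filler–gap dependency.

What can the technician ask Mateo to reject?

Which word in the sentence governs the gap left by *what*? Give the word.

Underlying clause: The technician can ask Mateo to reject what.
'what' functions as the direct object of 'reject'. It moves to the left edge, and the trace sits right after 'reject':
What can the technician ask Mateo to reject ___?

reject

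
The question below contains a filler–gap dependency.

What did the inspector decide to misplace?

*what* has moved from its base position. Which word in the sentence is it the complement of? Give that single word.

Before movement: The inspector did decide to misplace what.
The filler 'what' is interpreted as the direct object of 'misplace'. It moves to the left edge, and the trace sits right after 'misplace':
What did the inspector decide to misplace ___?

misplace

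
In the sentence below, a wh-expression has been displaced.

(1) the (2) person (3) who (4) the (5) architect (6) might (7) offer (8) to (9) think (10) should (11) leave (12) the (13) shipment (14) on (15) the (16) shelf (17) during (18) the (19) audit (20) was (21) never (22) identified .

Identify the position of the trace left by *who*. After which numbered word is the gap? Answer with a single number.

9

'who' functions as the subject of the clause embedded under 'think'. Wh-movement fronts it, leaving a gap right after 'think':
The person who the architect might offer to think ___ should leave the shipment on the shelf during the audit was never identified.
'think' is word 9.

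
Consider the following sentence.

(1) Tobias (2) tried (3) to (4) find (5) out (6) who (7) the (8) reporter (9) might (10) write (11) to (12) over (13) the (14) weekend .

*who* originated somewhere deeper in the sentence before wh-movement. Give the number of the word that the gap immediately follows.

11

Pre-movement form: The reporter might write to who over the weekend.
'who' functions as the object of the preposition 'to'. Wh-movement fronts it, leaving a gap right after 'to':
Tobias tried to find out who the reporter might write to ___ over the weekend.
'to' is word 11.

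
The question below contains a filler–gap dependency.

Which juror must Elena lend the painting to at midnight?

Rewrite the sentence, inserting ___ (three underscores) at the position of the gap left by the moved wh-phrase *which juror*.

Which juror must Elena lend the painting to ___ at midnight?

Pre-movement form: Elena must lend the painting to which juror at midnight.
The filler 'which juror' is interpreted as the object of the preposition 'to' (recipient of 'lend'). The gap is right after 'to'.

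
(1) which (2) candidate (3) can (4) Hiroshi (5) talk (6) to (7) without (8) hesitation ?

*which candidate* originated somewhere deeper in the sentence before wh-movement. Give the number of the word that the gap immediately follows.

6

Before movement: Hiroshi can talk to which candidate without hesitation.
'which candidate' functions as the object of the preposition 'to'. Fronting leaves a gap immediately after 'to':
Which candidate can Hiroshi talk to ___ without hesitation?
'to' is word 6.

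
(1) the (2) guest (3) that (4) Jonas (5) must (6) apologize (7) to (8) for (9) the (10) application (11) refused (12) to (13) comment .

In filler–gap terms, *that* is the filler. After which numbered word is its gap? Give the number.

7

The filler 'that' is interpreted as the object of the preposition 'to'. Wh-movement fronts it, leaving a gap right after 'to':
The guest that Jonas must apologize to ___ for the application refused to comment.
'to' is word 7.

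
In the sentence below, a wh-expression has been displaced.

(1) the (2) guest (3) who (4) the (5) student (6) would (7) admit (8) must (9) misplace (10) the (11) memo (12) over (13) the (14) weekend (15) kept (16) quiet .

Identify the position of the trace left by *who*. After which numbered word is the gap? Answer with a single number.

7

'who' functions as the subject of the clause embedded under 'admit'. Wh-movement fronts it, leaving a gap right after 'admit':
The guest who the student would admit ___ must misplace the memo over the weekend kept quiet.
'admit' is word 7.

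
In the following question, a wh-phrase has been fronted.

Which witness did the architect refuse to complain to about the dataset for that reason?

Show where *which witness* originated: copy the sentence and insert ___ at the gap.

Before movement: The architect did refuse to complain to which witness about the dataset for that reason.
'which witness' functions as the object of the preposition 'to'. The gap is right after 'to'.

Which witness did the architect refuse to complain to ___ about the dataset for that reason?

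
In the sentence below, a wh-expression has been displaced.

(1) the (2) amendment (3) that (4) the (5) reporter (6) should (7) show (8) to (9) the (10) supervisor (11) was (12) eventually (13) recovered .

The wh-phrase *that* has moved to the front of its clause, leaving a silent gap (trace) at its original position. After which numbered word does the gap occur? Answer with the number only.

7

'that' is the direct object of 'show'. It moves to the left edge, and the trace sits right after 'show':
The amendment that the reporter should show ___ to the supervisor was eventually recovered.
'show' is word 7.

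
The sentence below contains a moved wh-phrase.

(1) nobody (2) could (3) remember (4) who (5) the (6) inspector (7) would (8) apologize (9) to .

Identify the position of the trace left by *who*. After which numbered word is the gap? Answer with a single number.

Before movement: The inspector would apologize to who.
'who' functions as the object of the preposition 'to'. Wh-movement fronts it, leaving a gap right after 'to':
Nobody could remember who the inspector would apologize to ___.
'to' is word 9.

9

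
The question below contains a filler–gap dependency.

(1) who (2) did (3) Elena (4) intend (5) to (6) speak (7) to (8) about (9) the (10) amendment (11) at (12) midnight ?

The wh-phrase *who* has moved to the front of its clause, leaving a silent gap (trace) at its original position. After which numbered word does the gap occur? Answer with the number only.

7

Pre-movement form: Elena did intend to speak to who about the amendment at midnight.
The filler 'who' is interpreted as the object of the preposition 'to'. Fronting leaves a gap immediately after 'to':
Who did Elena intend to speak to ___ about the amendment at midnight?
'to' is word 7.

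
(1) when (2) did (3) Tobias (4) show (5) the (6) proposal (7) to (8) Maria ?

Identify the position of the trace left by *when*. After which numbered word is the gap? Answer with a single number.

Pre-movement form: Tobias did show the proposal to Maria when.
'when' functions as the temporal adjunct. Wh-movement fronts it, leaving a gap right after 'Maria':
When did Tobias show the proposal to Maria ___?
'Maria' is word 8.

8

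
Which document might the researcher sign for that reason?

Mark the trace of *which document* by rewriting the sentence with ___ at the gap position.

Which document might the researcher sign ___ for that reason?

Pre-movement form: The researcher might sign which document for that reason.
'which document' is the direct object of 'sign'. The gap is right after 'sign'.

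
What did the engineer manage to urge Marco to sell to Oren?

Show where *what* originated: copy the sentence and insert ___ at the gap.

What did the engineer manage to urge Marco to sell ___ to Oren?

In situ: The engineer did manage to urge Marco to sell what to Oren.
'what' is the direct object of 'sell'. The gap is right after 'sell'.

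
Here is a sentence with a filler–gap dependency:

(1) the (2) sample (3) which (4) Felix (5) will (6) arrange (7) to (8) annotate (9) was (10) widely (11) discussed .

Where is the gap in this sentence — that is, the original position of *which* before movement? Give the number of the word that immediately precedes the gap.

8

'which' is the direct object of 'annotate'. It moves to the left edge, and the trace sits right after 'annotate':
The sample which Felix will arrange to annotate ___ was widely discussed.
'annotate' is word 8.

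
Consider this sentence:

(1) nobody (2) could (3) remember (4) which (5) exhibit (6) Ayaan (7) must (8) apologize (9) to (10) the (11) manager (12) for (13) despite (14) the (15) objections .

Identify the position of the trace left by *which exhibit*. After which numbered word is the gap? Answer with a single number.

Before movement: Ayaan must apologize to the manager for which exhibit despite the objections.
'which exhibit' is the object of the preposition 'for'. Fronting leaves a gap immediately after 'for':
Nobody could remember which exhibit Ayaan must apologize to the manager for ___ despite the objections.
'for' is word 12.

12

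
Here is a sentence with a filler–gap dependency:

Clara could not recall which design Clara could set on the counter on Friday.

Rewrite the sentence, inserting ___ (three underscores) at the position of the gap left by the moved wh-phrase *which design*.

In situ: Clara could set which design on the counter on Friday.
'which design' functions as the direct object of 'set'. The gap is right after 'set'.

Clara could not recall which design Clara could set ___ on the counter on Friday.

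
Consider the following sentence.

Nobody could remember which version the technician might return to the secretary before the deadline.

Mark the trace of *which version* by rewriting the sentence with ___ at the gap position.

Nobody could remember which version the technician might return ___ to the secretary before the deadline.

Underlying clause: The technician might return which version to the secretary before the deadline.
The filler 'which version' is interpreted as the direct object of 'return'. The gap is right after 'return'.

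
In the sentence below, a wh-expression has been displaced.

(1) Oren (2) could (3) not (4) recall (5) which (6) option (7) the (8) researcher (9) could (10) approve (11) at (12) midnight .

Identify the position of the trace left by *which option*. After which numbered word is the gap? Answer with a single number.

10

In situ: The researcher could approve which option at midnight.
'which option' is the direct object of 'approve'. Fronting leaves a gap immediately after 'approve':
Oren could not recall which option the researcher could approve ___ at midnight.
'approve' is word 10.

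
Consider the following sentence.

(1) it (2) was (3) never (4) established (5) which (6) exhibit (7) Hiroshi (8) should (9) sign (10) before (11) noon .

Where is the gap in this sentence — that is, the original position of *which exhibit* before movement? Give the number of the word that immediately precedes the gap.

9

In situ: Hiroshi should sign which exhibit before noon.
'which exhibit' is the direct object of 'sign'. Fronting leaves a gap immediately after 'sign':
It was never established which exhibit Hiroshi should sign ___ before noon.
'sign' is word 9.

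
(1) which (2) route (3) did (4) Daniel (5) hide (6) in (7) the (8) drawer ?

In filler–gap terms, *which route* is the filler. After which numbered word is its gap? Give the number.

Underlying clause: Daniel did hide which route in the drawer.
'which route' functions as the direct object of 'hide'. Wh-movement fronts it, leaving a gap right after 'hide':
Which route did Daniel hide ___ in the drawer?
'hide' is word 5.

5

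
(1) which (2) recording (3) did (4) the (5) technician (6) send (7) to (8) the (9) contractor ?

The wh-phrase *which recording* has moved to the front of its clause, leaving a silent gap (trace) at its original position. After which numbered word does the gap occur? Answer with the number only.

In situ: The technician did send which recording to the contractor.
'which recording' is the direct object of 'send'. Fronting leaves a gap immediately after 'send':
Which recording did the technician send ___ to the contractor?
'send' is word 6.

6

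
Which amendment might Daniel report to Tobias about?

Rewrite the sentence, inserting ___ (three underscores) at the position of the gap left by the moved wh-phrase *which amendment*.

In situ: Daniel might report to Tobias about which amendment.
The filler 'which amendment' is interpreted as the object of the preposition 'about'. The gap is right after 'about'.

Which amendment might Daniel report to Tobias about ___?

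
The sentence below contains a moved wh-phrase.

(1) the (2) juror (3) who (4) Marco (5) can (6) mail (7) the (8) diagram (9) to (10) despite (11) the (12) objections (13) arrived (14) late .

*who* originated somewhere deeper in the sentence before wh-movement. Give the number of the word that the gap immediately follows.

The filler 'who' is interpreted as the object of the preposition 'to' (recipient of 'mail'). It moves to the left edge, and the trace sits right after 'to':
The juror who Marco can mail the diagram to ___ despite the objections arrived late.
'to' is word 9.

9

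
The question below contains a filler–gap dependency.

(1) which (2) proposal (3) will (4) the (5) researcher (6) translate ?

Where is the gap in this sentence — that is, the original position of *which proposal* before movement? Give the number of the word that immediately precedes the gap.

6

Underlying clause: The researcher will translate which proposal.
The filler 'which proposal' is interpreted as the direct object of 'translate'. Wh-movement fronts it, leaving a gap right after 'translate':
Which proposal will the researcher translate ___?
'translate' is word 6.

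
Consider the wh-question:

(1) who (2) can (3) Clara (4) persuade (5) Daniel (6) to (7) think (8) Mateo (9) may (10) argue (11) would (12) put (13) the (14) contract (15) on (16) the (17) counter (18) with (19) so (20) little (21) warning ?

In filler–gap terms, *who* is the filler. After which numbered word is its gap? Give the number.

10

Pre-movement form: Clara can persuade Daniel to think Mateo may argue who would put the contract on the counter with so little warning.
'who' is the subject of the clause embedded under 'argue'. It moves to the left edge, and the trace sits right after 'argue':
Who can Clara persuade Daniel to think Mateo may argue ___ would put the contract on the counter with so little warning?
'argue' is word 10.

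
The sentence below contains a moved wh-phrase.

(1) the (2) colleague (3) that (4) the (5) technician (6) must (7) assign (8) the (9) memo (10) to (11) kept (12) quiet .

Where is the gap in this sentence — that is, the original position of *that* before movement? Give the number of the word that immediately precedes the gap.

10

'that' is the object of the preposition 'to' (recipient of 'assign'). Fronting leaves a gap immediately after 'to':
The colleague that the technician must assign the memo to ___ kept quiet.
'to' is word 10.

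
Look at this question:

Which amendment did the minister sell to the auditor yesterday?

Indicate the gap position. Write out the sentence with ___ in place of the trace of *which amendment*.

Which amendment did the minister sell ___ to the auditor yesterday?

Before movement: The minister did sell which amendment to the auditor yesterday.
'which amendment' functions as the direct object of 'sell'. The gap is right after 'sell'.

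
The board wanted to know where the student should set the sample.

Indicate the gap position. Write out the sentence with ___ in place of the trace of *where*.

The board wanted to know where the student should set the sample ___.

Underlying clause: The student should set the sample where.
'where' functions as the locative complement of 'set'. The gap is right after 'sample'.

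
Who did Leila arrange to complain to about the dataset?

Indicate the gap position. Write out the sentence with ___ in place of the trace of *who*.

Underlying clause: Leila did arrange to complain to who about the dataset.
'who' functions as the object of the preposition 'to'. The gap is right after 'to'.

Who did Leila arrange to complain to ___ about the dataset?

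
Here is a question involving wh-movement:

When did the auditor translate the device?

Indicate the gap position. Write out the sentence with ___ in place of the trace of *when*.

Pre-movement form: The auditor did translate the device when.
'when' is the temporal adjunct. The gap is right after 'device'.

When did the auditor translate the device ___?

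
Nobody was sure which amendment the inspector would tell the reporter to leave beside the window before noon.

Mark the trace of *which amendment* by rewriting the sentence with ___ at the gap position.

Nobody was sure which amendment the inspector would tell the reporter to leave ___ beside the window before noon.

Pre-movement form: The inspector would tell the reporter to leave which amendment beside the window before noon.
'which amendment' is the direct object of 'leave'. The gap is right after 'leave'.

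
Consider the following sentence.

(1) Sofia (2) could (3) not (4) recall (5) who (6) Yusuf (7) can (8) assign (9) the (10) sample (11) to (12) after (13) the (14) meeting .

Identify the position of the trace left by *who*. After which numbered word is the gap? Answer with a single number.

Underlying clause: Yusuf can assign the sample to who after the meeting.
'who' functions as the object of the preposition 'to' (recipient of 'assign'). Wh-movement fronts it, leaving a gap right after 'to':
Sofia could not recall who Yusuf can assign the sample to ___ after the meeting.
'to' is word 11.

11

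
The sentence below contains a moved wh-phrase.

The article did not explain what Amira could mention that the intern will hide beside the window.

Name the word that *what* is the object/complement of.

hide

Underlying clause: Amira could mention that the intern will hide what beside the window.
'what' is the direct object of 'hide'. It moves to the left edge, and the trace sits right after 'hide':
The article did not explain what Amira could mention that the intern will hide ___ beside the window.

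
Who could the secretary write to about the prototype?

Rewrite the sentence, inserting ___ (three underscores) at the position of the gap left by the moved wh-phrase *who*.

Who could the secretary write to ___ about the prototype?

Before movement: The secretary could write to who about the prototype.
'who' functions as the object of the preposition 'to'. The gap is right after 'to'.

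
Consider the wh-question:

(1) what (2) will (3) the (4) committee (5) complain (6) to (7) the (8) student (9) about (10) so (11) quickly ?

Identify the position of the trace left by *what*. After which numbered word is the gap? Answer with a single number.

In situ: The committee will complain to the student about what so quickly.
The filler 'what' is interpreted as the object of the preposition 'about'. It moves to the left edge, and the trace sits right after 'about':
What will the committee complain to the student about ___ so quickly?
'about' is word 9.

9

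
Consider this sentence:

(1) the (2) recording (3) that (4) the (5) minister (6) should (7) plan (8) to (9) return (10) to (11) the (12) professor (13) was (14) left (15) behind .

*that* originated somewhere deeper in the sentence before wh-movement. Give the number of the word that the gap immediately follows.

'that' is the direct object of 'return'. Wh-movement fronts it, leaving a gap right after 'return':
The recording that the minister should plan to return ___ to the professor was left behind.
'return' is word 9.

9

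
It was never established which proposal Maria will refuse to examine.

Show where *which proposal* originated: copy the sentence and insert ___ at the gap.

Before movement: Maria will refuse to examine which proposal.
'which proposal' functions as the direct object of 'examine'. The gap is right after 'examine'.

It was never established which proposal Maria will refuse to examine ___.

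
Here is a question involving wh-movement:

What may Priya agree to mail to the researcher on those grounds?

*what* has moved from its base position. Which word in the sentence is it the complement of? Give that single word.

mail

Pre-movement form: Priya may agree to mail what to the researcher on those grounds.
The filler 'what' is interpreted as the direct object of 'mail'. It moves to the left edge, and the trace sits right after 'mail':
What may Priya agree to mail ___ to the researcher on those grounds?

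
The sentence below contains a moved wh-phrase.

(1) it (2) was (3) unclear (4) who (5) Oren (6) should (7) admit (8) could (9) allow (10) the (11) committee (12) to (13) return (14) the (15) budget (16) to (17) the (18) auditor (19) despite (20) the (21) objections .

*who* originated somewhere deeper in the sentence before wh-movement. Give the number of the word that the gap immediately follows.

7

Underlying clause: Oren should admit who could allow the committee to return the budget to the auditor despite the objections.
The filler 'who' is interpreted as the subject of the clause embedded under 'admit'. Fronting leaves a gap immediately after 'admit':
It was unclear who Oren should admit ___ could allow the committee to return the budget to the auditor despite the objections.
'admit' is word 7.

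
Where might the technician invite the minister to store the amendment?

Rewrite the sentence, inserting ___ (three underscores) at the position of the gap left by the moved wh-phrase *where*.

Where might the technician invite the minister to store the amendment ___?

Pre-movement form: The technician might invite the minister to store the amendment where.
'where' functions as the locative complement of 'store'. The gap is right after 'amendment'.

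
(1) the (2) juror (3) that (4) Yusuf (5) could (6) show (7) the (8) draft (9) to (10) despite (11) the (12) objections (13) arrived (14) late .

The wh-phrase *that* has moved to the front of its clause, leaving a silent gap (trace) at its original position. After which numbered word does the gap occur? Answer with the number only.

'that' is the object of the preposition 'to' (recipient of 'show'). It moves to the left edge, and the trace sits right after 'to':
The juror that Yusuf could show the draft to ___ despite the objections arrived late.
'to' is word 9.

9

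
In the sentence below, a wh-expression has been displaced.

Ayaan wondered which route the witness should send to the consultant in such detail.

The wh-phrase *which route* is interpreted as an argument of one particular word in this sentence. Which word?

send

Before movement: The witness should send which route to the consultant in such detail.
'which route' functions as the direct object of 'send'. Fronting leaves a gap immediately after 'send':
Ayaan wondered which route the witness should send ___ to the consultant in such detail.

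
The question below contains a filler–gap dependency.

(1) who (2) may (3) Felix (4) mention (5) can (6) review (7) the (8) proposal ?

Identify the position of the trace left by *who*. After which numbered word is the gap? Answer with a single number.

Pre-movement form: Felix may mention who can review the proposal.
The filler 'who' is interpreted as the subject of the clause embedded under 'mention'. Wh-movement fronts it, leaving a gap right after 'mention':
Who may Felix mention ___ can review the proposal?
'mention' is word 4.

4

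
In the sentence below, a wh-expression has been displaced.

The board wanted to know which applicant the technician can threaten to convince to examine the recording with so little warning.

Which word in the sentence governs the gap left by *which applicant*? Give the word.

convince

Before movement: The technician can threaten to convince which applicant to examine the recording with so little warning.
'which applicant' is the direct object of 'convince'. It moves to the left edge, and the trace sits right after 'convince':
The board wanted to know which applicant the technician can threaten to convince ___ to examine the recording with so little warning.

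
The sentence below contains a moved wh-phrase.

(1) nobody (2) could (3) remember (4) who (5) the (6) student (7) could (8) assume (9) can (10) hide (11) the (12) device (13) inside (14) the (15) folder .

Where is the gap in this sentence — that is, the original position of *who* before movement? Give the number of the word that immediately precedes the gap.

Underlying clause: The student could assume who can hide the device inside the folder.
The filler 'who' is interpreted as the subject of the clause embedded under 'assume'. It moves to the left edge, and the trace sits right after 'assume':
Nobody could remember who the student could assume ___ can hide the device inside the folder.
'assume' is word 8.

8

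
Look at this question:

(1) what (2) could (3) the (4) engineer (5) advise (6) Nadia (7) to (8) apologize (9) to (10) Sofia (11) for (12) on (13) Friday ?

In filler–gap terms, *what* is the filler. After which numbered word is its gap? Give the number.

Pre-movement form: The engineer could advise Nadia to apologize to Sofia for what on Friday.
The filler 'what' is interpreted as the object of the preposition 'for'. Fronting leaves a gap immediately after 'for':
What could the engineer advise Nadia to apologize to Sofia for ___ on Friday?
'for' is word 11.

11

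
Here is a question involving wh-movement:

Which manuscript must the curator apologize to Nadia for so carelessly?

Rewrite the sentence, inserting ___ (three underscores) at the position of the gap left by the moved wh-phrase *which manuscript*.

Which manuscript must the curator apologize to Nadia for ___ so carelessly?

Pre-movement form: The curator must apologize to Nadia for which manuscript so carelessly.
The filler 'which manuscript' is interpreted as the object of the preposition 'for'. The gap is right after 'for'.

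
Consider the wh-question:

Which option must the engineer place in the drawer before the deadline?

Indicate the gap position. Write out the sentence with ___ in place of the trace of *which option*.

Which option must the engineer place ___ in the drawer before the deadline?

Underlying clause: The engineer must place which option in the drawer before the deadline.
The filler 'which option' is interpreted as the direct object of 'place'. The gap is right after 'place'.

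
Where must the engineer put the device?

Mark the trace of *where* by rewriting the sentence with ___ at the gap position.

Underlying clause: The engineer must put the device where.
'where' is the locative complement of 'put'. The gap is right after 'device'.

Where must the engineer put the device ___?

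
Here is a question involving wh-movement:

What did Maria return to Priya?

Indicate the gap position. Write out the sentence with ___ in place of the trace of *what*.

What did Maria return ___ to Priya?

Before movement: Maria did return what to Priya.
The filler 'what' is interpreted as the direct object of 'return'. The gap is right after 'return'.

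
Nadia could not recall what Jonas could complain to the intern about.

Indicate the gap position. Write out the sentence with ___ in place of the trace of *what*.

Nadia could not recall what Jonas could complain to the intern about ___.

Pre-movement form: Jonas could complain to the intern about what.
'what' functions as the object of the preposition 'about'. The gap is right after 'about'.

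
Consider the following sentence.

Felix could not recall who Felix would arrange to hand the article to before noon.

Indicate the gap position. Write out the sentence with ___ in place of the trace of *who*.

Underlying clause: Felix would arrange to hand the article to who before noon.
'who' is the object of the preposition 'to' (recipient of 'hand'). The gap is right after 'to'.

Felix could not recall who Felix would arrange to hand the article to ___ before noon.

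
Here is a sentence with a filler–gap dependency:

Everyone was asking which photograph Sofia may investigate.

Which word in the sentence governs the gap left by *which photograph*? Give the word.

In situ: Sofia may investigate which photograph.
The filler 'which photograph' is interpreted as the direct object of 'investigate'. Wh-movement fronts it, leaving a gap right after 'investigate':
Everyone was asking which photograph Sofia may investigate ___.

investigate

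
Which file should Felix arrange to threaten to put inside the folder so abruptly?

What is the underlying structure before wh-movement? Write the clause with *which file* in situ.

Felix should arrange to threaten to put which file inside the folder so abruptly.

'which file' functions as the direct object of 'put'. Fronting leaves a gap immediately after 'put':
Which file should Felix arrange to threaten to put ___ inside the folder so abruptly?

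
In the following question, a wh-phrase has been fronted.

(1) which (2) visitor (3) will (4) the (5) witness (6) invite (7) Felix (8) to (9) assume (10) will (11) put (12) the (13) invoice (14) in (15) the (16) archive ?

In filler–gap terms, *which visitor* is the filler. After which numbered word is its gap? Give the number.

9

Underlying clause: The witness will invite Felix to assume which visitor will put the invoice in the archive.
'which visitor' is the subject of the clause embedded under 'assume'. Wh-movement fronts it, leaving a gap right after 'assume':
Which visitor will the witness invite Felix to assume ___ will put the invoice in the archive?
'assume' is word 9.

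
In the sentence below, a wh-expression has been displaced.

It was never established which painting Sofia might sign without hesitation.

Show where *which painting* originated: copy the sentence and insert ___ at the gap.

It was never established which painting Sofia might sign ___ without hesitation.

Underlying clause: Sofia might sign which painting without hesitation.
'which painting' is the direct object of 'sign'. The gap is right after 'sign'.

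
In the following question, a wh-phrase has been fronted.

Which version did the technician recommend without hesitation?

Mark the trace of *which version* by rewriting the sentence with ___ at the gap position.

In situ: The technician did recommend which version without hesitation.
The filler 'which version' is interpreted as the direct object of 'recommend'. The gap is right after 'recommend'.

Which version did the technician recommend ___ without hesitation?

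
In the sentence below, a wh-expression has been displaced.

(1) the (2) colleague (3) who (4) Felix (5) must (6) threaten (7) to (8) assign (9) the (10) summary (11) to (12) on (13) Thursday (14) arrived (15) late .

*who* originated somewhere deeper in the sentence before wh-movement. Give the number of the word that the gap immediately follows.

11

'who' functions as the object of the preposition 'to' (recipient of 'assign'). It moves to the left edge, and the trace sits right after 'to':
The colleague who Felix must threaten to assign the summary to ___ on Thursday arrived late.
'to' is word 11.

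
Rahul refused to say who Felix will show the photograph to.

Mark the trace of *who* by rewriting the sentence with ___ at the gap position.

Underlying clause: Felix will show the photograph to who.
'who' functions as the object of the preposition 'to' (recipient of 'show'). The gap is right after 'to'.

Rahul refused to say who Felix will show the photograph to ___.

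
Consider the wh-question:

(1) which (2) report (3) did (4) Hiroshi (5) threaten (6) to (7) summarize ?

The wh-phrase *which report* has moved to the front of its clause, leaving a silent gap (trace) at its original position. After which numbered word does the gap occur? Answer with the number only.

Underlying clause: Hiroshi did threaten to summarize which report.
'which report' functions as the direct object of 'summarize'. Wh-movement fronts it, leaving a gap right after 'summarize':
Which report did Hiroshi threaten to summarize ___?
'summarize' is word 7.

7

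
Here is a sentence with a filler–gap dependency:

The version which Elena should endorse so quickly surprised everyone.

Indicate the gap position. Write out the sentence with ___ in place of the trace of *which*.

The version which Elena should endorse ___ so quickly surprised everyone.

'which' functions as the direct object of 'endorse'. The gap is right after 'endorse'.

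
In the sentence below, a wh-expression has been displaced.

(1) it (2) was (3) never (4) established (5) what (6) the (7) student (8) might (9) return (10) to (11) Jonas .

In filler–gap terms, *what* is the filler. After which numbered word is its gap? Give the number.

9

Underlying clause: The student might return what to Jonas.
'what' functions as the direct object of 'return'. Fronting leaves a gap immediately after 'return':
It was never established what the student might return ___ to Jonas.
'return' is word 9.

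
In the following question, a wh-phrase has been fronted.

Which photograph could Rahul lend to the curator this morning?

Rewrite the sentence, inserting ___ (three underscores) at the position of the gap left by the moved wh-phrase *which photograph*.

Underlying clause: Rahul could lend which photograph to the curator this morning.
'which photograph' is the direct object of 'lend'. The gap is right after 'lend'.

Which photograph could Rahul lend ___ to the curator this morning?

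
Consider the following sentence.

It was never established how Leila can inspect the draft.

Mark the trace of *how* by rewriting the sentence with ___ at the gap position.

Before movement: Leila can inspect the draft how.
The filler 'how' is interpreted as the manner adjunct. The gap is right after 'draft'.

It was never established how Leila can inspect the draft ___.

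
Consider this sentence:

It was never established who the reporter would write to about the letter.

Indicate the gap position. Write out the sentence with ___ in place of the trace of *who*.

In situ: The reporter would write to who about the letter.
'who' functions as the object of the preposition 'to'. The gap is right after 'to'.

It was never established who the reporter would write to ___ about the letter.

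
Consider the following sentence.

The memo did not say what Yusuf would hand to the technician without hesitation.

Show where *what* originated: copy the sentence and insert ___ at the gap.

The memo did not say what Yusuf would hand ___ to the technician without hesitation.

Underlying clause: Yusuf would hand what to the technician without hesitation.
'what' functions as the direct object of 'hand'. The gap is right after 'hand'.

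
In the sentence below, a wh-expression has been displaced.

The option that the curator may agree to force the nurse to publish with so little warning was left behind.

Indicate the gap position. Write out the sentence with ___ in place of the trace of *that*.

'that' is the direct object of 'publish'. The gap is right after 'publish'.

The option that the curator may agree to force the nurse to publish ___ with so little warning was left behind.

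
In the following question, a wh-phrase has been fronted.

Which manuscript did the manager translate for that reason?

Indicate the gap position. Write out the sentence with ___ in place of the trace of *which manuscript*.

Which manuscript did the manager translate ___ for that reason?

Pre-movement form: The manager did translate which manuscript for that reason.
The filler 'which manuscript' is interpreted as the direct object of 'translate'. The gap is right after 'translate'.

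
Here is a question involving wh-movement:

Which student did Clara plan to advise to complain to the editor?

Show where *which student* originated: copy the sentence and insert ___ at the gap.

Before movement: Clara did plan to advise which student to complain to the editor.
The filler 'which student' is interpreted as the direct object of 'advise'. The gap is right after 'advise'.

Which student did Clara plan to advise ___ to complain to the editor?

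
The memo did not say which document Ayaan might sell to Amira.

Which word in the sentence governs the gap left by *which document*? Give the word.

sell

Before movement: Ayaan might sell which document to Amira.
The filler 'which document' is interpreted as the direct object of 'sell'. Wh-movement fronts it, leaving a gap right after 'sell':
The memo did not say which document Ayaan might sell ___ to Amira.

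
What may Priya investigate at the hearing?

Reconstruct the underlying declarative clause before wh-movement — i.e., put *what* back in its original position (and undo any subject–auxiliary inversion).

'what' functions as the direct object of 'investigate'. It moves to the left edge, and the trace sits right after 'investigate':
What may Priya investigate ___ at the hearing?

Priya may investigate what at the hearing.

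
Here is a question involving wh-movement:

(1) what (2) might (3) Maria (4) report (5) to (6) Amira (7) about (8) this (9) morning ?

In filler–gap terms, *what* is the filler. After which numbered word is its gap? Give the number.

7

Before movement: Maria might report to Amira about what this morning.
The filler 'what' is interpreted as the object of the preposition 'about'. It moves to the left edge, and the trace sits right after 'about':
What might Maria report to Amira about ___ this morning?
'about' is word 7.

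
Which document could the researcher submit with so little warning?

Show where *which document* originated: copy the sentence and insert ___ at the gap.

Which document could the researcher submit ___ with so little warning?

Pre-movement form: The researcher could submit which document with so little warning.
'which document' is the direct object of 'submit'. The gap is right after 'submit'.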